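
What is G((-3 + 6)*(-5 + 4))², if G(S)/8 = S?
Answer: 576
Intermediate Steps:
G(S) = 8*S
G((-3 + 6)*(-5 + 4))² = (8*((-3 + 6)*(-5 + 4)))² = (8*(3*(-1)))² = (8*(-3))² = (-24)² = 576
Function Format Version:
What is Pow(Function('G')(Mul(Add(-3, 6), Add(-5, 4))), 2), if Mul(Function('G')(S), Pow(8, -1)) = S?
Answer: 576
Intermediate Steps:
Function('G')(S) = Mul(8, S)
Pow(Function('G')(Mul(Add(-3, 6), Add(-5, 4))), 2) = Pow(Mul(8, Mul(Add(-3, 6), Add(-5, 4))), 2) = Pow(Mul(8, Mul(3, -1)), 2) = Pow(Mul(8, -3), 2) = Pow(-24, 2) = 576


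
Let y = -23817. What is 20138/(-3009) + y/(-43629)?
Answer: -268978483/43759887 ≈ -6.1467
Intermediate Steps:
20138/(-3009) + y/(-43629) = 20138/(-3009) - 23817/(-43629) = 20138*(-1/3009) - 23817*(-1/43629) = -20138/3009 + 7939/14543 = -268978483/43759887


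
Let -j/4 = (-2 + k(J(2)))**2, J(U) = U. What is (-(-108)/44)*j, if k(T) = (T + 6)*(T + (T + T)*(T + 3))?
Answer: -3269808/11 ≈ -2.9726e+5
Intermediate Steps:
k(T) = (6 + T)*(T + 2*T*(3 + T)) (k(T) = (6 + T)*(T + (2*T)*(3 + T)) = (6 + T)*(T + 2*T*(3 + T)))
j = -121104 (j = -4*(-2 + 2*(42 + 2*2**2 + 19*2))**2 = -4*(-2 + 2*(42 + 2*4 + 38))**2 = -4*(-2 + 2*(42 + 8 + 38))**2 = -4*(-2 + 2*88)**2 = -4*(-2 + 176)**2 = -4*174**2 = -4*30276 = -121104)
(-(-108)/44)*j = -(-108)/44*(-121104) = -3*(-9/11)*(-121104) = (27/11)*(-121104) = -3269808/11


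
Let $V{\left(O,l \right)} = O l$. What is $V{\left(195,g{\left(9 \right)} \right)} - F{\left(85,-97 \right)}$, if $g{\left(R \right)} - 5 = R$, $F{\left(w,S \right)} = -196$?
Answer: $2926$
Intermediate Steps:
$g{\left(R \right)} = 5 + R$
$V{\left(195,g{\left(9 \right)} \right)} - F{\left(85,-97 \right)} = 195 \left(5 + 9\right) - -196 = 195 \cdot 14 + 196 = 2730 + 196 = 2926$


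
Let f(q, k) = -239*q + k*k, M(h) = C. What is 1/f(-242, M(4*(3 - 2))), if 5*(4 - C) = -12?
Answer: 25/1446974 ≈ 1.7277e-5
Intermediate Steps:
C = 32/5 (C = 4 - ⅕*(-12) = 4 + 12/5 = 32/5 ≈ 6.4000)
M(h) = 32/5
f(q, k) = k² - 239*q (f(q, k) = -239*q + k² = k² - 239*q)
1/f(-242, M(4*(3 - 2))) = 1/((32/5)² - 239*(-242)) = 1/(1024/25 + 57838) = 1/(1446974/25) = 25/1446974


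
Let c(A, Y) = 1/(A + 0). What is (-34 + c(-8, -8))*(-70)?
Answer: 9555/4 ≈ 2388.8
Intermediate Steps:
c(A, Y) = 1/A
(-34 + c(-8, -8))*(-70) = (-34 + 1/(-8))*(-70) = (-34 - ⅛)*(-70) = -273/8*(-70) = 9555/4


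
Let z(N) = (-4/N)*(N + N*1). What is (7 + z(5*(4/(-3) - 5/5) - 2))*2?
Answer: -2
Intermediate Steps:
z(N) = -8 (z(N) = (-4/N)*(N + N) = (-4/N)*(2*N) = -8)
(7 + z(5*(4/(-3) - 5/5) - 2))*2 = (7 - 8)*2 = -1*2 = -2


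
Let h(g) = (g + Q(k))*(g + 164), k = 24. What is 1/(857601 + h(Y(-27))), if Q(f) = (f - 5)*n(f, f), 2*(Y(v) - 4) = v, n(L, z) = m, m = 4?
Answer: 4/3471501 ≈ 1.1522e-6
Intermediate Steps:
n(L, z) = 4
Y(v) = 4 + v/2
Q(f) = -20 + 4*f (Q(f) = (f - 5)*4 = (-5 + f)*4 = -20 + 4*f)
h(g) = (76 + g)*(164 + g) (h(g) = (g + (-20 + 4*24))*(g + 164) = (g + (-20 + 96))*(164 + g) = (g + 76)*(164 + g) = (76 + g)*(164 + g))
1/(857601 + h(Y(-27))) = 1/(857601 + (12464 + (4 + (1/2)*(-27))**2 + 240*(4 + (1/2)*(-27)))) = 1/(857601 + (12464 + (4 - 27/2)**2 + 240*(4 - 27/2))) = 1/(857601 + (12464 + (-19/2)**2 + 240*(-19/2))) = 1/(857601 + (12464 + 361/4 - 2280)) = 1/(857601 + 41097/4) = 1/(3471501/4) = 4/3471501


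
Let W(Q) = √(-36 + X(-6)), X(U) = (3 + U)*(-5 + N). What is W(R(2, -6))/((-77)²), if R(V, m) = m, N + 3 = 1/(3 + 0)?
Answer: I*√13/5929 ≈ 0.00060812*I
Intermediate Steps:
N = -8/3 (N = -3 + 1/(3 + 0) = -3 + 1/3 = -3 + ⅓ = -8/3 ≈ -2.6667)
X(U) = -23 - 23*U/3 (X(U) = (3 + U)*(-5 - 8/3) = (3 + U)*(-23/3) = -23 - 23*U/3)
W(Q) = I*√13 (W(Q) = √(-36 + (-23 - 23/3*(-6))) = √(-36 + (-23 + 46)) = √(-36 + 23) = √(-13) = I*√13)
W(R(2, -6))/((-77)²) = (I*√13)/((-77)²) = (I*√13)/5929 = (I*√13)*(1/5929) = I*√13/5929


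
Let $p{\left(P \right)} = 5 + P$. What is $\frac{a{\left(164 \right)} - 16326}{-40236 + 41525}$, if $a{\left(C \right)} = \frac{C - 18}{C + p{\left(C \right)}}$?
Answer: $- \frac{5436412}{429237} \approx -12.665$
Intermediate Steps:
$a{\left(C \right)} = \frac{-18 + C}{5 + 2 C}$ ($a{\left(C \right)} = \frac{C - 18}{C + \left(5 + C\right)} = \frac{-18 + C}{5 + 2 C}$)
$\frac{a{\left(164 \right)} - 16326}{-40236 + 41525} = \frac{\frac{-18 + 164}{5 + 2 \cdot 164} - 16326}{-40236 + 41525} = \frac{\frac{1}{5 + 328} \cdot 146 - 16326}{1289} = \left(\frac{1}{333} \cdot 146 - 16326\right) \frac{1}{1289} = \left(\frac{146}{333} - 16326\right) \frac{1}{1289} = \left(- \frac{5436412}{333}\right) \frac{1}{1289} = - \frac{5436412}{429237}$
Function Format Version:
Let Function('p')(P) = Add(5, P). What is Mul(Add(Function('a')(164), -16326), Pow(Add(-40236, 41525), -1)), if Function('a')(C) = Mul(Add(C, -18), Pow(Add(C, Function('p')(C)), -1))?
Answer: Rational(-5436412, 429237) ≈ -12.665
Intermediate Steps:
Function('a')(C) = Mul(Pow(Add(5, Mul(2, C)), -1), Add(-18, C)) (Function('a')(C) = Mul(Add(C, -18), Pow(Add(C, Add(5, C)), -1)) = Mul(Add(-18, C), Pow(Add(5, Mul(2, C)), -1)) = Mul(Pow(Add(5, Mul(2, C)), -1), Add(-18, C)))
Mul(Add(Function('a')(164), -16326), Pow(Add(-40236, 41525), -1)) = Mul(Add(Mul(Pow(Add(5, Mul(2, 164)), -1), Add(-18, 164)), -16326), Pow(Add(-40236, 41525), -1)) = Mul(Add(Mul(Pow(Add(5, 328), -1), 146), -16326), Pow(1289, -1)) = Mul(Add(Mul(Pow(333, -1), 146), -16326), Rational(1, 1289)) = Mul(Add(Mul(Rational(1, 333), 146), -16326), Rational(1, 1289)) = Mul(Add(Rational(146, 333), -16326), Rational(1, 1289)) = Mul(Rational(-5436412, 333), Rational(1, 1289)) = Rational(-5436412, 429237)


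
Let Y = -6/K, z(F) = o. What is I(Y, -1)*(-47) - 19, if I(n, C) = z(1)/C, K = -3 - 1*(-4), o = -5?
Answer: -254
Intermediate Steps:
K = 1 (K = -3 + 4 = 1)
z(F) = -5
Y = -6 (Y = -6/1 = -6*1 = -6)
I(n, C) = -5/C
I(Y, -1)*(-47) - 19 = -5/(-1)*(-47) - 19 = -5*(-1)*(-47) - 19 = 5*(-47) - 19 = -235 - 19 = -254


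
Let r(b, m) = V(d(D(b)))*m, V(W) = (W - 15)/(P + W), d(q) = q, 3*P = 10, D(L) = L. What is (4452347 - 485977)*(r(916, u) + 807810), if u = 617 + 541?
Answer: 4424624665041990/1379 ≈ 3.2086e+12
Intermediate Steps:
u = 1158
P = 10/3 (P = (⅓)*10 = 10/3 ≈ 3.3333)
V(W) = (-15 + W)/(10/3 + W) (V(W) = (W - 15)/(10/3 + W) = (-15 + W)/(10/3 + W))
r(b, m) = 3*m*(-15 + b)/(10 + 3*b) (r(b, m) = (3*(-15 + b)/(10 + 3*b))*m = 3*m*(-15 + b)/(10 + 3*b))
(4452347 - 485977)*(r(916, u) + 807810) = (4452347 - 485977)*(3*1158*(-15 + 916)/(10 + 3*916) + 807810) = 3966370*(3*1158*901/(10 + 2748) + 807810) = 3966370*(3*1158*901/2758 + 807810) = 3966370*(3*1158*(1/2758)*901 + 807810) = 3966370*(1565037/1379 + 807810) = 3966370*(1115535027/1379) = 4424624665041990/1379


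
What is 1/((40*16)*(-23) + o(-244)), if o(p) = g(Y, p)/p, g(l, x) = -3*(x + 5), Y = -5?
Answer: -244/3592397 ≈ -6.7921e-5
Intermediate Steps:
g(l, x) = -15 - 3*x (g(l, x) = -3*(5 + x) = -15 - 3*x)
o(p) = (-15 - 3*p)/p
1/((40*16)*(-23) + o(-244)) = 1/((40*16)*(-23) + (-3 - 15/(-244))) = 1/(640*(-23) + (-3 - 15*(-1/244))) = 1/(-14720 + (-3 + 15/244)) = 1/(-14720 - 717/244) = 1/(-3592397/244) = -244/3592397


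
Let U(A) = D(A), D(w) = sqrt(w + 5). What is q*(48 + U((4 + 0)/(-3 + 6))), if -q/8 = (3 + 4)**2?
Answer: -18816 - 392*sqrt(57)/3 ≈ -19803.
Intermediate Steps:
D(w) = sqrt(5 + w)
U(A) = sqrt(5 + A)
q = -392 (q = -8*(3 + 4)**2 = -8*7**2 = -8*49 = -392)
q*(48 + U((4 + 0)/(-3 + 6))) = -392*(48 + sqrt(5 + (4 + 0)/(-3 + 6))) = -392*(48 + sqrt(5 + 4/3)) = -392*(48 + sqrt(19/3)) = -392*(48 + sqrt(57)/3) = -18816 - 392*sqrt(57)/3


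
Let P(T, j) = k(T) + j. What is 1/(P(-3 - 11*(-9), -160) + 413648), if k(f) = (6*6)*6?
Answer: 1/413704 ≈ 2.4172e-6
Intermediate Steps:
k(f) = 216 (k(f) = 36*6 = 216)
P(T, j) = 216 + j
1/(P(-3 - 11*(-9), -160) + 413648) = 1/((216 - 160) + 413648) = 1/(56 + 413648) = 1/413704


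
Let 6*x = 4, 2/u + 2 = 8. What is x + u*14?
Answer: 16/3 ≈ 5.3333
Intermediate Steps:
u = ⅓ (u = 2/(-2 + 8) = 2/6 = 2*(⅙) = ⅓ ≈ 0.33333)
x = ⅔ (x = (⅙)*4 = ⅔ ≈ 0.66667)
x + u*14 = ⅔ + (⅓)*14 = ⅔ + 14/3 = 16/3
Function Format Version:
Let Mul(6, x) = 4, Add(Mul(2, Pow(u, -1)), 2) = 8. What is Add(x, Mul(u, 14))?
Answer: Rational(16, 3) ≈ 5.3333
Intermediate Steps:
u = Rational(1, 3) (u = Mul(2, Pow(Add(-2, 8), -1)) = Mul(2, Pow(6, -1)) = Mul(2, Rational(1, 6)) = Rational(1, 3) ≈ 0.33333)
x = Rational(2, 3) (x = Mul(Rational(1, 6), 4) = Rational(2, 3) ≈ 0.66667)
Add(x, Mul(u, 14)) = Add(Rational(2, 3), Mul(Rational(1, 3), 14)) = Add(Rational(2, 3), Rational(14, 3)) = Rational(16, 3)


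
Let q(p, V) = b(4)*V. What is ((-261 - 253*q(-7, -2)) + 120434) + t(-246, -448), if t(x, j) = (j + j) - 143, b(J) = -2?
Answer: 118122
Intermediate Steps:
q(p, V) = -2*V
t(x, j) = -143 + 2*j (t(x, j) = 2*j - 143 = -143 + 2*j)
((-261 - 253*q(-7, -2)) + 120434) + t(-246, -448) = ((-261 - (-506)*(-2)) + 120434) + (-143 + 2*(-448)) = ((-261 - 253*4) + 120434) + (-143 - 896) = ((-261 - 1012) + 120434) - 1039 = (-1273 + 120434) - 1039 = 119161 - 1039 = 118122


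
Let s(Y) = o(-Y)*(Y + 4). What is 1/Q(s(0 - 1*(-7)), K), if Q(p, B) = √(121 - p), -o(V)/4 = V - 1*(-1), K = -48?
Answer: -I*√143/143 ≈ -0.083624*I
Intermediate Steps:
o(V) = -4 - 4*V (o(V) = -4*(V - 1*(-1)) = -4*(V + 1) = -4*(1 + V) = -4 - 4*V)
s(Y) = (-4 + 4*Y)*(4 + Y) (s(Y) = (-4 - (-4)*Y)*(Y + 4) = (-4 + 4*Y)*(4 + Y))
1/Q(s(0 - 1*(-7)), K) = 1/(√(121 - 4*(-1 + (0 - 1*(-7)))*(4 + (0 - 1*(-7))))) = 1/(√(121 - 4*(-1 + (0 + 7))*(4 + (0 + 7)))) = 1/(√(121 - 4*(-1 + 7)*(4 + 7))) = 1/(√(121 - 4*6*11)) = 1/(√(121 - 1*264)) = 1/(√(121 - 264)) = 1/(√(-143)) = 1/(I*√143) = -I*√143/143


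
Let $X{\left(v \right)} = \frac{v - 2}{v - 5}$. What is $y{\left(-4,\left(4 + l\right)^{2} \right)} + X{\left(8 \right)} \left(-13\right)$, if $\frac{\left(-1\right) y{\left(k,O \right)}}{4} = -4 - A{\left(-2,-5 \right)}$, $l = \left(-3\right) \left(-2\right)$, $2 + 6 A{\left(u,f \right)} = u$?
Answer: $- \frac{38}{3} \approx -12.667$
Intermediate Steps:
$A{\left(u,f \right)} = - \frac{1}{3} + \frac{u}{6}$
$l = 6$
$X{\left(v \right)} = \frac{-2 + v}{-5 + v}$
$y{\left(k,O \right)} = \frac{40}{3}$ ($y{\left(k,O \right)} = - 4 \left(-4 - \left(- \frac{1}{3} + \frac{1}{6} \left(-2\right)\right)\right) = - 4 \left(-4 - \left(- \frac{1}{3} - \frac{1}{3}\right)\right) = - 4 \left(-4 - - \frac{2}{3}\right) = - 4 \left(-4 + \frac{2}{3}\right) = \left(-4\right) \left(- \frac{10}{3}\right) = \frac{40}{3}$)
$y{\left(-4,\left(4 + l\right)^{2} \right)} + X{\left(8 \right)} \left(-13\right) = \frac{40}{3} + \frac{-2 + 8}{-5 + 8} \left(-13\right) = \frac{40}{3} + \frac{1}{3} \cdot 6 \left(-13\right) = \frac{40}{3} + 2 \left(-13\right) = \frac{40}{3} - 26 = - \frac{38}{3}$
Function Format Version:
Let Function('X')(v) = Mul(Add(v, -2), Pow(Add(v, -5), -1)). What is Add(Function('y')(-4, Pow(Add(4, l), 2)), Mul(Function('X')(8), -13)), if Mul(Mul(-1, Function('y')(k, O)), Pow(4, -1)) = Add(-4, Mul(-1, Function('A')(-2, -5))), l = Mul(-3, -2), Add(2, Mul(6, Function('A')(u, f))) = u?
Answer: Rational(-38, 3) ≈ -12.667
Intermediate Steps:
Function('A')(u, f) = Add(Rational(-1, 3), Mul(Rational(1, 6), u))
l = 6
Function('X')(v) = Mul(Pow(Add(-5, v), -1), Add(-2, v)) (Function('X')(v) = Mul(Add(-2, v), Pow(Add(-5, v), -1)) = Mul(Pow(Add(-5, v), -1), Add(-2, v)))
Function('y')(k, O) = Rational(40, 3) (Function('y')(k, O) = Mul(-4, Add(-4, Mul(-1, Add(Rational(-1, 3), Mul(Rational(1, 6), -2))))) = Mul(-4, Add(-4, Mul(-1, Add(Rational(-1, 3), Rational(-1, 3))))) = Mul(-4, Add(-4, Mul(-1, Rational(-2, 3)))) = Mul(-4, Add(-4, Rational(2, 3))) = Mul(-4, Rational(-10, 3)) = Rational(40, 3))
Add(Function('y')(-4, Pow(Add(4, l), 2)), Mul(Function('X')(8), -13)) = Add(Rational(40, 3), Mul(Mul(Pow(Add(-5, 8), -1), Add(-2, 8)), -13)) = Add(Rational(40, 3), Mul(Mul(Pow(3, -1), 6), -13)) = Add(Rational(40, 3), Mul(Mul(Rational(1, 3), 6), -13)) = Add(Rational(40, 3), Mul(2, -13)) = Add(Rational(40, 3), -26) = Rational(-38, 3)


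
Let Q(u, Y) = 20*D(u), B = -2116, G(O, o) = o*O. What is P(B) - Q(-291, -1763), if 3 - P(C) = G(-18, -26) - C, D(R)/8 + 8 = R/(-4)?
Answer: -12941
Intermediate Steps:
D(R) = -64 - 2*R (D(R) = -64 + 8*(R/(-4)) = -64 + 8*(R*(-¼)) = -64 + 8*(-R/4) = -64 - 2*R)
G(O, o) = O*o
Q(u, Y) = -1280 - 40*u (Q(u, Y) = 20*(-64 - 2*u) = -1280 - 40*u)
P(C) = -465 + C (P(C) = 3 - (-18*(-26) - C) = 3 - (468 - C) = 3 + (-468 + C) = -465 + C)
P(B) - Q(-291, -1763) = (-465 - 2116) - (-1280 - 40*(-291)) = -2581 - (-1280 + 11640) = -2581 - 1*10360 = -2581 - 10360 = -12941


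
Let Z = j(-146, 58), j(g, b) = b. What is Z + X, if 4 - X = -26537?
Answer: 26599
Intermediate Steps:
X = 26541 (X = 4 - 1*(-26537) = 4 + 26537 = 26541)
Z = 58
Z + X = 58 + 26541 = 26599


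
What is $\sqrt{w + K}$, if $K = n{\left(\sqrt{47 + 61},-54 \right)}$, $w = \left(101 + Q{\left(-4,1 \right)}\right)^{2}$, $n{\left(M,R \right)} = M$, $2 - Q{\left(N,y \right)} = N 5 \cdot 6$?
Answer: $\sqrt{49729 + 6 \sqrt{3}} \approx 223.02$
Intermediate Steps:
$Q{\left(N,y \right)} = 2 - 30 N$ ($Q{\left(N,y \right)} = 2 - N 5 \cdot 6 = 2 - 5 N 6 = 2 - 30 N$)
$w = 49729$ ($w = \left(101 + \left(2 - -120\right)\right)^{2} = \left(101 + \left(2 + 120\right)\right)^{2} = \left(101 + 122\right)^{2} = 223^{2} = 49729$)
$K = 6 \sqrt{3}$ ($K = \sqrt{47 + 61} = \sqrt{108} = 6 \sqrt{3} \approx 10.392$)
$\sqrt{w + K} = \sqrt{49729 + 6 \sqrt{3}}$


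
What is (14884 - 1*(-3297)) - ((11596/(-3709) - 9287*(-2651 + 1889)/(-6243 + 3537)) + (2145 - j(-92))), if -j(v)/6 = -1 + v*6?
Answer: 36754383823/1672759 ≈ 21972.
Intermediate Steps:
j(v) = 6 - 36*v (j(v) = -6*(-1 + v*6) = -6*(-1 + 6*v) = 6 - 36*v)
(14884 - 1*(-3297)) - ((11596/(-3709) - 9287*(-2651 + 1889)/(-6243 + 3537)) + (2145 - j(-92))) = (14884 - 1*(-3297)) - ((11596/(-3709) - 9287*(-2651 + 1889)/(-6243 + 3537)) + (2145 - (6 - 36*(-92)))) = (14884 + 3297) - ((11596*(-1/3709) - 9287/((-2706/(-762)))) + (2145 - (6 + 3312))) = 18181 - ((-11596/3709 - 9287/((-2706*(-1/762)))) + (2145 - 1*3318)) = 18181 - ((-11596/3709 - 9287/451/127) + (2145 - 3318)) = 18181 - ((-11596/3709 - 9287*127/451) - 1173) = 18181 - ((-11596/3709 - 1179449/451) - 1173) = 18181 - (-4379806137/1672759 - 1173) = 18181 - 1*(-6341952444/1672759) = 18181 + 6341952444/1672759 = 36754383823/1672759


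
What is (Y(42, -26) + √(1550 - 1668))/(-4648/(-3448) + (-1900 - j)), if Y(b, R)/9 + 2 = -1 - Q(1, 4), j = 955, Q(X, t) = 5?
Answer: 7758/307481 - 431*I*√118/1229924 ≈ 0.025231 - 0.0038066*I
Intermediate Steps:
Y(b, R) = -72 (Y(b, R) = -18 + 9*(-1 - 1*5) = -18 + 9*(-1 - 5) = -18 + 9*(-6) = -18 - 54 = -72)
(Y(42, -26) + √(1550 - 1668))/(-4648/(-3448) + (-1900 - j)) = (-72 + √(1550 - 1668))/(-4648/(-3448) + (-1900 - 1*955)) = (-72 + √(-118))/(-4648*(-1/3448) + (-1900 - 955)) = (-72 + I*√118)/(581/431 - 2855) = (-72 + I*√118)/(-1229924/431) = (-72 + I*√118)*(-431/1229924) = 7758/307481 - 431*I*√118/1229924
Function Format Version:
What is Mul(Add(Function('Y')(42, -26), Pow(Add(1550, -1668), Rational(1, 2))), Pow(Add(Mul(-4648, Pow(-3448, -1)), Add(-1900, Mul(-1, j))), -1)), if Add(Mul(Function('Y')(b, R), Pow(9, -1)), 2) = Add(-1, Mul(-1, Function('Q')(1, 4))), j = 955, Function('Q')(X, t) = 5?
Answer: Add(Rational(7758, 307481), Mul(Rational(-431, 1229924), I, Pow(118, Rational(1, 2)))) ≈ Add(0.025231, Mul(-0.0038066, I))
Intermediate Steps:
Function('Y')(b, R) = -72 (Function('Y')(b, R) = Add(-18, Mul(9, Add(-1, Mul(-1, 5)))) = Add(-18, Mul(9, Add(-1, -5))) = Add(-18, Mul(9, -6)) = Add(-18, -54) = -72)
Mul(Add(Function('Y')(42, -26), Pow(Add(1550, -1668), Rational(1, 2))), Pow(Add(Mul(-4648, Pow(-3448, -1)), Add(-1900, Mul(-1, j))), -1)) = Mul(Add(-72, Pow(Add(1550, -1668), Rational(1, 2))), Pow(Add(Mul(-4648, Pow(-3448, -1)), Add(-1900, Mul(-1, 955))), -1)) = Mul(Add(-72, Pow(-118, Rational(1, 2))), Pow(Add(Mul(-4648, Rational(-1, 3448)), Add(-1900, -955)), -1)) = Mul(Add(-72, Mul(I, Pow(118, Rational(1, 2)))), Pow(Add(Rational(581, 431), -2855), -1)) = Mul(Add(-72, Mul(I, Pow(118, Rational(1, 2)))), Pow(Rational(-1229924, 431), -1)) = Mul(Add(-72, Mul(I, Pow(118, Rational(1, 2)))), Rational(-431, 1229924)) = Add(Rational(7758, 307481), Mul(Rational(-431, 1229924), I, Pow(118, Rational(1, 2))))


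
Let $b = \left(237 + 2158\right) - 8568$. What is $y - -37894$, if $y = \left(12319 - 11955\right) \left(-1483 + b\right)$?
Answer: $-2748890$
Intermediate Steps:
$b = -6173$ ($b = 2395 - 8568 = -6173$)
$y = -2786784$ ($y = \left(12319 - 11955\right) \left(-1483 - 6173\right) = 364 \left(-7656\right) = -2786784$)
$y - -37894 = -2786784 - -37894 = -2786784 + 37894 = -2748890$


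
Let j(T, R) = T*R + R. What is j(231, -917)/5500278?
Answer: -15196/392877 ≈ -0.038679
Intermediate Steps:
j(T, R) = R + R*T (j(T, R) = R*T + R = R + R*T)
j(231, -917)/5500278 = -917*(1 + 231)/5500278 = -917*232*(1/5500278) = -212744*1/5500278 = -15196/392877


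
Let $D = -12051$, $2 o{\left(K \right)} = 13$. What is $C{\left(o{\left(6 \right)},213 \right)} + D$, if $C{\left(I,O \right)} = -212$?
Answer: $-12263$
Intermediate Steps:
$o{\left(K \right)} = \frac{13}{2}$ ($o{\left(K \right)} = \frac{1}{2} \cdot 13 = \frac{13}{2}$)
$C{\left(o{\left(6 \right)},213 \right)} + D = -212 - 12051 = -12263$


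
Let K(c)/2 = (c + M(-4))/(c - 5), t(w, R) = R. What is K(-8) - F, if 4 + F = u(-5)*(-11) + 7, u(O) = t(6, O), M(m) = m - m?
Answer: -738/13 ≈ -56.769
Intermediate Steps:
M(m) = 0
u(O) = O
F = 58 (F = -4 + (-5*(-11) + 7) = -4 + (55 + 7) = -4 + 62 = 58)
K(c) = 2*c/(-5 + c) (K(c) = 2*((c + 0)/(c - 5)) = 2*(c/(-5 + c)) = 2*c/(-5 + c))
K(-8) - F = 2*(-8)/(-5 - 8) - 1*58 = 2*(-8)/(-13) - 58 = 2*(-8)*(-1/13) - 58 = 16/13 - 58 = -738/13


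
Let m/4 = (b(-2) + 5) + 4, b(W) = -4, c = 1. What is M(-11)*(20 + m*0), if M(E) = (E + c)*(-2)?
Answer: 400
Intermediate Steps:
M(E) = -2 - 2*E (M(E) = (E + 1)*(-2) = (1 + E)*(-2) = -2 - 2*E)
m = 20 (m = 4*((-4 + 5) + 4) = 4*(1 + 4) = 4*5 = 20)
M(-11)*(20 + m*0) = (-2 - 2*(-11))*(20 + 20*0) = (-2 + 22)*(20 + 0) = 20*20 = 400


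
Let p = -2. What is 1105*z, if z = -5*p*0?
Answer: 0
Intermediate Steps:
z = 0 (z = -5*(-2)*0 = 10*0 = 0)
1105*z = 1105*0 = 0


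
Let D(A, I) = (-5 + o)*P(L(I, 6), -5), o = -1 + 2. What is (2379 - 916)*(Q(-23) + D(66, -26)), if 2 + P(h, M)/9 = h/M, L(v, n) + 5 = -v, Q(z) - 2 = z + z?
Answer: 1310848/5 ≈ 2.6217e+5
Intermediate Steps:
Q(z) = 2 + 2*z (Q(z) = 2 + (z + z) = 2 + 2*z)
L(v, n) = -5 - v
o = 1
P(h, M) = -18 + 9*h/M (P(h, M) = -18 + 9*(h/M) = -18 + 9*h/M)
D(A, I) = 36 - 36*I/5 (D(A, I) = (-5 + 1)*(-18 + 9*(-5 - I)/(-5)) = -4*(-18 + 9*(-5 - I)*(-1/5)) = -4*(-18 + (9 + 9*I/5)) = -4*(-9 + 9*I/5) = 36 - 36*I/5)
(2379 - 916)*(Q(-23) + D(66, -26)) = (2379 - 916)*((2 + 2*(-23)) + (36 - 36/5*(-26))) = 1463*((2 - 46) + (36 + 936/5)) = 1463*(-44 + 1116/5) = 1463*(896/5) = 1310848/5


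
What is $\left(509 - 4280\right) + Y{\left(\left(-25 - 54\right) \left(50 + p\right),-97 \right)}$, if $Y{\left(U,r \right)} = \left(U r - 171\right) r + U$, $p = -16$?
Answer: $-25262444$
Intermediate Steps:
$Y{\left(U,r \right)} = U + r \left(-171 + U r\right)$ ($Y{\left(U,r \right)} = \left(-171 + U r\right) r + U = r \left(-171 + U r\right) + U = U + r \left(-171 + U r\right)$)
$\left(509 - 4280\right) + Y{\left(\left(-25 - 54\right) \left(50 + p\right),-97 \right)} = \left(509 - 4280\right) + \left(\left(-25 - 54\right) \left(50 - 16\right) - -16587 + \left(-25 - 54\right) \left(50 - 16\right) \left(-97\right)^{2}\right) = -3771 + \left(\left(-79\right) 34 + 16587 + \left(-79\right) 34 \cdot 9409\right) = -3771 - 25258673 = -25262444$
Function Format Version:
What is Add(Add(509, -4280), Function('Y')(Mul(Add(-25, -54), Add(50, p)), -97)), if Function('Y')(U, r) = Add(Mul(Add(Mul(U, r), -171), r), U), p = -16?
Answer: -25262444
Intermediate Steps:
Function('Y')(U, r) = Add(U, Mul(r, Add(-171, Mul(U, r)))) (Function('Y')(U, r) = Add(Mul(Add(-171, Mul(U, r)), r), U) = Add(Mul(r, Add(-171, Mul(U, r))), U) = Add(U, Mul(r, Add(-171, Mul(U, r)))))
Add(Add(509, -4280), Function('Y')(Mul(Add(-25, -54), Add(50, p)), -97)) = Add(Add(509, -4280), Add(Mul(Add(-25, -54), Add(50, -16)), Mul(-171, -97), Mul(Mul(Add(-25, -54), Add(50, -16)), Pow(-97, 2)))) = Add(-3771, Add(Mul(-79, 34), 16587, Mul(Mul(-79, 34), 9409))) = Add(-3771, Add(-2686, 16587, Mul(-2686, 9409))) = Add(-3771, Add(-2686, 16587, -25272574)) = Add(-3771, -25258673) = -25262444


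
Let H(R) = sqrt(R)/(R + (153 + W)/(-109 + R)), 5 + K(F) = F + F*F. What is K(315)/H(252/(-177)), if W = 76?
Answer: 26763149963*I*sqrt(1239)/3228834 ≈ 2.9176e+5*I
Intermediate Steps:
K(F) = -5 + F + F**2 (K(F) = -5 + (F + F*F) = -5 + (F + F**2) = -5 + F + F**2)
H(R) = sqrt(R)/(R + 229/(-109 + R)) (H(R) = sqrt(R)/(R + (153 + 76)/(-109 + R)) = sqrt(R)/(R + 229/(-109 + R)))
K(315)/H(252/(-177)) = (-5 + 315 + 315**2)/((sqrt(252/(-177))*(-109 + 252/(-177))/(229 + (252/(-177))**2 - 27468/(-177)))) = (-5 + 315 + 99225)/((sqrt(252*(-1/177))*(-109 + 252*(-1/177))/(229 + (252*(-1/177))**2 - 27468*(-1)/177))) = 99535/((sqrt(-84/59)*(-109 - 84/59)/(229 + (-84/59)**2 - 109*(-84/59)))) = 99535/(((2*I*sqrt(1239)/59)*(-6515/59)/(229 + 7056/3481 + 9156/59))) = 99535/(((2*I*sqrt(1239)/59)*(-6515/59)/(1344409/3481))) = 99535/(((2*I*sqrt(1239)/59)*(3481/1344409)*(-6515/59))) = 99535/((-13030*I*sqrt(1239)/1344409)) = 99535*(1344409*I*sqrt(1239)/16144170) = 26763149963*I*sqrt(1239)/3228834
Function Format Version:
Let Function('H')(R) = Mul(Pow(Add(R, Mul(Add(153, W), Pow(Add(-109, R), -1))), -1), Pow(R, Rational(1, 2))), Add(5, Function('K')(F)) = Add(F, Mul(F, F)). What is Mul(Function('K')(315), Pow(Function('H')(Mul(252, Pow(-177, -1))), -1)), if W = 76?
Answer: Mul(Rational(26763149963, 3228834), I, Pow(1239, Rational(1, 2))) ≈ Mul(2.9176e+5, I)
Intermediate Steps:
Function('K')(F) = Add(-5, F, Pow(F, 2)) (Function('K')(F) = Add(-5, Add(F, Mul(F, F))) = Add(-5, Add(F, Pow(F, 2))) = Add(-5, F, Pow(F, 2)))
Function('H')(R) = Mul(Pow(R, Rational(1, 2)), Pow(Add(R, Mul(229, Pow(Add(-109, R), -1))), -1)) (Function('H')(R) = Mul(Pow(Add(R, Mul(Add(153, 76), Pow(Add(-109, R), -1))), -1), Pow(R, Rational(1, 2))) = Mul(Pow(Add(R, Mul(229, Pow(Add(-109, R), -1))), -1), Pow(R, Rational(1, 2))) = Mul(Pow(R, Rational(1, 2)), Pow(Add(R, Mul(229, Pow(Add(-109, R), -1))), -1)))
Mul(Function('K')(315), Pow(Function('H')(Mul(252, Pow(-177, -1))), -1)) = Mul(Add(-5, 315, Pow(315, 2)), Pow(Mul(Pow(Mul(252, Pow(-177, -1)), Rational(1, 2)), Pow(Add(229, Pow(Mul(252, Pow(-177, -1)), 2), Mul(-109, Mul(252, Pow(-177, -1)))), -1), Add(-109, Mul(252, Pow(-177, -1)))), -1)) = Mul(Add(-5, 315, 99225), Pow(Mul(Pow(Mul(252, Rational(-1, 177)), Rational(1, 2)), Pow(Add(229, Pow(Mul(252, Rational(-1, 177)), 2), Mul(-109, Mul(252, Rational(-1, 177)))), -1), Add(-109, Mul(252, Rational(-1, 177)))), -1)) = Mul(99535, Pow(Mul(Pow(Rational(-84, 59), Rational(1, 2)), Pow(Add(229, Pow(Rational(-84, 59), 2), Mul(-109, Rational(-84, 59))), -1), Add(-109, Rational(-84, 59))), -1)) = Mul(99535, Pow(Mul(Mul(Rational(2, 59), I, Pow(1239, Rational(1, 2))), Pow(Add(229, Rational(7056, 3481), Rational(9156, 59)), -1), Rational(-6515, 59)), -1)) = Mul(99535, Pow(Mul(Mul(Rational(2, 59), I, Pow(1239, Rational(1, 2))), Pow(Rational(1344409, 3481), -1), Rational(-6515, 59)), -1)) = Mul(99535, Pow(Mul(Mul(Rational(2, 59), I, Pow(1239, Rational(1, 2))), Rational(3481, 1344409), Rational(-6515, 59)), -1)) = Mul(99535, Pow(Mul(Rational(-13030, 1344409), I, Pow(1239, Rational(1, 2))), -1)) = Mul(99535, Mul(Rational(1344409, 16144170), I, Pow(1239, Rational(1, 2)))) = Mul(Rational(26763149963, 3228834), I, Pow(1239, Rational(1, 2)))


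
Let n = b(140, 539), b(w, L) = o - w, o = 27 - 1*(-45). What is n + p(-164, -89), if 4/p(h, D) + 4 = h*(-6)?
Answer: -16659/245 ≈ -67.996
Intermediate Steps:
o = 72 (o = 27 + 45 = 72)
b(w, L) = 72 - w
n = -68 (n = 72 - 1*140 = 72 - 140 = -68)
p(h, D) = 4/(-4 - 6*h) (p(h, D) = 4/(-4 + h*(-6)) = 4/(-4 - 6*h))
n + p(-164, -89) = -68 - 2/(2 + 3*(-164)) = -68 - 2/(2 - 492) = -68 - 2/(-490) = -68 - 2*(-1/490) = -68 + 1/245 = -16659/245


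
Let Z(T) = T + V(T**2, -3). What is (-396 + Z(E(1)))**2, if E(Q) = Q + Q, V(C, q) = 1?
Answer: 154449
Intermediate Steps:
E(Q) = 2*Q
Z(T) = 1 + T (Z(T) = T + 1 = 1 + T)
(-396 + Z(E(1)))**2 = (-396 + (1 + 2*1))**2 = (-396 + (1 + 2))**2 = (-396 + 3)**2 = (-393)**2 = 154449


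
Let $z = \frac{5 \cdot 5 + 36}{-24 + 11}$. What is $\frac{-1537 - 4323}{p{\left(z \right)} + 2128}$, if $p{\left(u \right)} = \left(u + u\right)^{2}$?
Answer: $- \frac{247585}{93629} \approx -2.6443$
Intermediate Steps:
$z = - \frac{61}{13}$ ($z = \frac{25 + 36}{-13} = 61 \left(- \frac{1}{13}\right) = - \frac{61}{13} \approx -4.6923$)
$p{\left(u \right)} = 4 u^{2}$ ($p{\left(u \right)} = \left(2 u\right)^{2} = 4 u^{2}$)
$\frac{-1537 - 4323}{p{\left(z \right)} + 2128} = \frac{-1537 - 4323}{4 \left(- \frac{61}{13}\right)^{2} + 2128} = - \frac{5860}{4 \cdot \frac{3721}{169} + 2128} = - \frac{5860}{\frac{14884}{169} + 2128} = - \frac{5860}{\frac{374516}{169}} = \left(-5860\right) \frac{169}{374516} = - \frac{247585}{93629}$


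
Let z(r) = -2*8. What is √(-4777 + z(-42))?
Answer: I*√4793 ≈ 69.231*I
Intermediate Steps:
z(r) = -16
√(-4777 + z(-42)) = √(-4777 - 16) = √(-4793) = I*√4793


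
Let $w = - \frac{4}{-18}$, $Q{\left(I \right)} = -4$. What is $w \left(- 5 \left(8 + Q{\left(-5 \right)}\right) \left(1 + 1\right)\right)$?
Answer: $- \frac{80}{9} \approx -8.8889$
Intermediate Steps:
$w = \frac{2}{9}$ ($w = \left(-4\right) \left(- \frac{1}{18}\right) = \frac{2}{9} \approx 0.22222$)
$w \left(- 5 \left(8 + Q{\left(-5 \right)}\right) \left(1 + 1\right)\right) = \frac{2 \left(- 5 \left(8 - 4\right) \left(1 + 1\right)\right)}{9} = \frac{2 \left(- 5 \cdot 4 \cdot 2\right)}{9} = \frac{2 \left(\left(-5\right) 8\right)}{9} = \frac{2}{9} \left(-40\right) = - \frac{80}{9}$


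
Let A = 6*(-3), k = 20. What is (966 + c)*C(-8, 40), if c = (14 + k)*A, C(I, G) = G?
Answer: 14160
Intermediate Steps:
A = -18
c = -612 (c = (14 + 20)*(-18) = 34*(-18) = -612)
(966 + c)*C(-8, 40) = (966 - 612)*40 = 354*40 = 14160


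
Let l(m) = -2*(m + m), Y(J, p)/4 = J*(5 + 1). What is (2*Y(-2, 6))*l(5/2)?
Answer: 960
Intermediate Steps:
Y(J, p) = 24*J (Y(J, p) = 4*(J*(5 + 1)) = 4*(J*6) = 4*(6*J) = 24*J)
l(m) = -4*m
(2*Y(-2, 6))*l(5/2) = (2*(24*(-2)))*(-20/2) = (2*(-48))*(-20/2) = -(-384)*5/2 = -96*(-10) = 960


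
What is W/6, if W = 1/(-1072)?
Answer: -1/6432 ≈ -0.00015547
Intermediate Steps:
W = -1/1072 ≈ -0.00093284
W/6 = -1/1072/6 = -1/1072*⅙ = -1/6432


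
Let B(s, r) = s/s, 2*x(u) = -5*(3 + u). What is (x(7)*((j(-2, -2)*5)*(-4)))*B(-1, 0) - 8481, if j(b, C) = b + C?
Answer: -10481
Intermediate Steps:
x(u) = -15/2 - 5*u/2 (x(u) = (-5*(3 + u))/2 = (-15 - 5*u)/2 = -15/2 - 5*u/2)
B(s, r) = 1
j(b, C) = C + b
(x(7)*((j(-2, -2)*5)*(-4)))*B(-1, 0) - 8481 = ((-15/2 - 5/2*7)*(((-2 - 2)*5)*(-4)))*1 - 8481 = ((-15/2 - 35/2)*(-4*5*(-4)))*1 - 8481 = -(-500)*(-4)*1 - 8481 = -25*80*1 - 8481 = -2000*1 - 8481 = -2000 - 8481 = -10481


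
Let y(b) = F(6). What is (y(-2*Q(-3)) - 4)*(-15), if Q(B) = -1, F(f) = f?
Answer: -30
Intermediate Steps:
y(b) = 6
(y(-2*Q(-3)) - 4)*(-15) = (6 - 4)*(-15) = 2*(-15) = -30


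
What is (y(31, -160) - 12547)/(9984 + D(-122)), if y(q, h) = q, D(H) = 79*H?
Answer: -6258/173 ≈ -36.173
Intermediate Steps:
(y(31, -160) - 12547)/(9984 + D(-122)) = (31 - 12547)/(9984 + 79*(-122)) = -12516/(9984 - 9638) = -12516/346 = -12516*1/346 = -6258/173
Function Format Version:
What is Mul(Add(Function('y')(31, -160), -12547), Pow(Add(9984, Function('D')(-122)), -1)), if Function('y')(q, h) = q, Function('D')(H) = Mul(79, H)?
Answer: Rational(-6258, 173) ≈ -36.173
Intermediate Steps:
Mul(Add(Function('y')(31, -160), -12547), Pow(Add(9984, Function('D')(-122)), -1)) = Mul(Add(31, -12547), Pow(Add(9984, Mul(79, -122)), -1)) = Mul(-12516, Pow(Add(9984, -9638), -1)) = Mul(-12516, Pow(346, -1)) = Mul(-12516, Rational(1, 346)) = Rational(-6258, 173)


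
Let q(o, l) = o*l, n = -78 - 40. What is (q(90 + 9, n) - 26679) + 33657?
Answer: -4704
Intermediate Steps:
n = -118
q(o, l) = l*o
(q(90 + 9, n) - 26679) + 33657 = (-118*(90 + 9) - 26679) + 33657 = (-118*99 - 26679) + 33657 = (-11682 - 26679) + 33657 = -38361 + 33657 = -4704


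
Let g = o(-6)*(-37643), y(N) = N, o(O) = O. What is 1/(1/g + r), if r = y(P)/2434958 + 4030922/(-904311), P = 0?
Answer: -68081957946/303471692255 ≈ -0.22434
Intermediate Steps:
g = 225858 (g = -6*(-37643) = 225858)
r = -4030922/904311 (r = 0/2434958 + 4030922/(-904311) = 0*(1/2434958) + 4030922*(-1/904311) = 0 - 4030922/904311 = -4030922/904311 ≈ -4.4575)
1/(1/g + r) = 1/(1/225858 - 4030922/904311) = 1/(-303471692255/68081957946) = -68081957946/303471692255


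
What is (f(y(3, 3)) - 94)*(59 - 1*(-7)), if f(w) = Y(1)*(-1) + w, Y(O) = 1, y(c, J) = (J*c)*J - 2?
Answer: -4620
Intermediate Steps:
y(c, J) = -2 + c*J² (y(c, J) = c*J² - 2 = -2 + c*J²)
f(w) = -1 + w (f(w) = 1*(-1) + w = -1 + w)
(f(y(3, 3)) - 94)*(59 - 1*(-7)) = ((-1 + (-2 + 3*3²)) - 94)*(59 - 1*(-7)) = ((-1 + (-2 + 3*9)) - 94)*(59 + 7) = ((-1 + (-2 + 27)) - 94)*66 = ((-1 + 25) - 94)*66 = (24 - 94)*66 = -70*66 = -4620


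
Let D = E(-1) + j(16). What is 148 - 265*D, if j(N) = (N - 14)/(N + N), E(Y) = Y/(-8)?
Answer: 1573/16 ≈ 98.313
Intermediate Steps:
E(Y) = -Y/8 (E(Y) = Y*(-⅛) = -Y/8)
j(N) = (-14 + N)/(2*N) (j(N) = (-14 + N)/((2*N)) = (-14 + N)*(1/(2*N)) = (-14 + N)/(2*N))
D = 3/16 (D = -⅛*(-1) + (½)*(-14 + 16)/16 = ⅛ + (½)*(1/16)*2 = ⅛ + 1/16 = 3/16 ≈ 0.18750)
148 - 265*D = 148 - 265*3/16 = 148 - 795/16 = 1573/16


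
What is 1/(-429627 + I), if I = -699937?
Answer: -1/1129564 ≈ -8.8530e-7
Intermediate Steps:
1/(-429627 + I) = 1/(-429627 - 699937) = 1/(-1129564) = -1/1129564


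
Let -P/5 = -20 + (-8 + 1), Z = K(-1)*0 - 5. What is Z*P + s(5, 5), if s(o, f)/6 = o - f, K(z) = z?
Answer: -675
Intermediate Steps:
s(o, f) = -6*f + 6*o (s(o, f) = 6*(o - f) = -6*f + 6*o)
Z = -5 (Z = -1*0 - 5 = 0 - 5 = -5)
P = 135 (P = -5*(-20 + (-8 + 1)) = -5*(-20 - 7) = -5*(-27) = 135)
Z*P + s(5, 5) = -5*135 + (-6*5 + 6*5) = -675 + (-30 + 30) = -675 + 0 = -675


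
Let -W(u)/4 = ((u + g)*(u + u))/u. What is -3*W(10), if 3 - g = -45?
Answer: 1392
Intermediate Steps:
g = 48 (g = 3 - 1*(-45) = 3 + 45 = 48)
W(u) = -384 - 8*u (W(u) = -4*(u + 48)*(u + u)/u = -4*(48 + u)*(2*u)/u = -4*2*u*(48 + u)/u = -4*(96 + 2*u) = -384 - 8*u)
-3*W(10) = -3*(-384 - 8*10) = -3*(-384 - 80) = -3*(-464) = 1392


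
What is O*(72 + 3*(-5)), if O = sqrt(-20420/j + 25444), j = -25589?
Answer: 114*sqrt(4165293846326)/25589 ≈ 9092.3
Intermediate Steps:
O = 2*sqrt(4165293846326)/25589 (O = sqrt(-20420/(-25589) + 25444) = sqrt(-20420*(-1/25589) + 25444) = sqrt(20420/25589 + 25444) = sqrt(651106936/25589) = 2*sqrt(4165293846326)/25589 ≈ 159.51)
O*(72 + 3*(-5)) = (2*sqrt(4165293846326)/25589)*(72 + 3*(-5)) = (2*sqrt(4165293846326)/25589)*(72 - 15) = (2*sqrt(4165293846326)/25589)*57 = 114*sqrt(4165293846326)/25589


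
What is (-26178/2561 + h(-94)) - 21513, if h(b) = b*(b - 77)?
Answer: -13955457/2561 ≈ -5449.2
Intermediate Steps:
h(b) = b*(-77 + b)
(-26178/2561 + h(-94)) - 21513 = (-26178/2561 - 94*(-77 - 94)) - 21513 = (-26178*1/2561 - 94*(-171)) - 21513 = (-26178/2561 + 16074) - 21513 = 41139336/2561 - 21513 = -13955457/2561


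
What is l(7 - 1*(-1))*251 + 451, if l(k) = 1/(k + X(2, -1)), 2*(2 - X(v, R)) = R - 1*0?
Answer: 9973/21 ≈ 474.90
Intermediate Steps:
X(v, R) = 2 - R/2 (X(v, R) = 2 - (R - 1*0)/2 = 2 - (R + 0)/2 = 2 - R/2)
l(k) = 1/(5/2 + k) (l(k) = 1/(k + (2 - ½*(-1))) = 1/(k + (2 + ½)) = 1/(k + 5/2) = 1/(5/2 + k))
l(7 - 1*(-1))*251 + 451 = (2/(5 + 2*(7 - 1*(-1))))*251 + 451 = (2/(5 + 2*(7 + 1)))*251 + 451 = (2/(5 + 2*8))*251 + 451 = (2/(5 + 16))*251 + 451 = (2/21)*251 + 451 = 502/21 + 451 = 9973/21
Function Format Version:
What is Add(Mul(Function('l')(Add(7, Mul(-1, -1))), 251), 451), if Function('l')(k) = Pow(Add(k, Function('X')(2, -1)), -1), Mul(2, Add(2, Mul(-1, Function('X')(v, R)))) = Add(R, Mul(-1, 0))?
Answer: Rational(9973, 21) ≈ 474.90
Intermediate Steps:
Function('X')(v, R) = Add(2, Mul(Rational(-1, 2), R)) (Function('X')(v, R) = Add(2, Mul(Rational(-1, 2), Add(R, Mul(-1, 0)))) = Add(2, Mul(Rational(-1, 2), Add(R, 0))) = Add(2, Mul(Rational(-1, 2), R)))
Function('l')(k) = Pow(Add(Rational(5, 2), k), -1) (Function('l')(k) = Pow(Add(k, Add(2, Mul(Rational(-1, 2), -1))), -1) = Pow(Add(k, Add(2, Rational(1, 2))), -1) = Pow(Add(k, Rational(5, 2)), -1) = Pow(Add(Rational(5, 2), k), -1))
Add(Mul(Function('l')(Add(7, Mul(-1, -1))), 251), 451) = Add(Mul(Mul(2, Pow(Add(5, Mul(2, Add(7, Mul(-1, -1)))), -1)), 251), 451) = Add(Mul(Mul(2, Pow(Add(5, Mul(2, Add(7, 1))), -1)), 251), 451) = Add(Mul(Mul(2, Pow(Add(5, Mul(2, 8)), -1)), 251), 451) = Add(Mul(Mul(2, Pow(Add(5, 16), -1)), 251), 451) = Add(Mul(Mul(2, Pow(21, -1)), 251), 451) = Add(Mul(Mul(2, Rational(1, 21)), 251), 451) = Add(Mul(Rational(2, 21), 251), 451) = Add(Rational(502, 21), 451) = Rational(9973, 21)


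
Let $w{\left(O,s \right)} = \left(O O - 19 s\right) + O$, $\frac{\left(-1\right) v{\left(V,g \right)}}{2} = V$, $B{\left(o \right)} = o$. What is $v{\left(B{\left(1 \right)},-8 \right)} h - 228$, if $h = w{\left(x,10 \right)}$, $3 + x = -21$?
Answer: $-952$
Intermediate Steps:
$x = -24$ ($x = -3 - 21 = -24$)
$v{\left(V,g \right)} = - 2 V$
$w{\left(O,s \right)} = O + O^{2} - 19 s$ ($w{\left(O,s \right)} = \left(O^{2} - 19 s\right) + O = O + O^{2} - 19 s$)
$h = 362$ ($h = -24 + \left(-24\right)^{2} - 190 = -24 + 576 - 190 = 362$)
$v{\left(B{\left(1 \right)},-8 \right)} h - 228 = \left(-2\right) 1 \cdot 362 - 228 = \left(-2\right) 362 - 228 = -724 - 228 = -952$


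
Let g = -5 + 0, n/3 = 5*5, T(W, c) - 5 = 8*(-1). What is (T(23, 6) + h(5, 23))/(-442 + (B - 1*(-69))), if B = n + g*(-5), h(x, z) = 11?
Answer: -8/273 ≈ -0.029304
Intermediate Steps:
T(W, c) = -3 (T(W, c) = 5 + 8*(-1) = 5 - 8 = -3)
n = 75 (n = 3*(5*5) = 3*25 = 75)
g = -5
B = 100 (B = 75 - 5*(-5) = 75 + 25 = 100)
(T(23, 6) + h(5, 23))/(-442 + (B - 1*(-69))) = (-3 + 11)/(-442 + (100 - 1*(-69))) = 8/(-442 + (100 + 69)) = 8/(-442 + 169) = 8/(-273) = 8*(-1/273) = -8/273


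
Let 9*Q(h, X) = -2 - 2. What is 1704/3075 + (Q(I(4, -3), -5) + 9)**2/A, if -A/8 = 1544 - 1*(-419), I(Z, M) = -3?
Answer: 716432407/1303824600 ≈ 0.54949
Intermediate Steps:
Q(h, X) = -4/9 (Q(h, X) = (-2 - 2)/9 = (1/9)*(-4) = -4/9)
A = -15704 (A = -8*(1544 - 1*(-419)) = -8*(1544 + 419) = -8*1963 = -15704)
1704/3075 + (Q(I(4, -3), -5) + 9)**2/A = 1704/3075 + (-4/9 + 9)**2/(-15704) = 1704*(1/3075) + (77/9)**2*(-1/15704) = 568/1025 + (5929/81)*(-1/15704) = 568/1025 - 5929/1272024 = 716432407/1303824600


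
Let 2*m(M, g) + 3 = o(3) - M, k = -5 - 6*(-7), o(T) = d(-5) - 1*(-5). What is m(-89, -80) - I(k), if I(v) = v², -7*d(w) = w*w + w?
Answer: -18549/14 ≈ -1324.9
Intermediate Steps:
d(w) = -w/7 - w²/7 (d(w) = -(w*w + w)/7 = -(w² + w)/7 = -(w + w²)/7 = -w/7 - w²/7)
o(T) = 15/7 (o(T) = -⅐*(-5)*(1 - 5) - 1*(-5) = -⅐*(-5)*(-4) + 5 = -20/7 + 5 = 15/7)
k = 37 (k = -5 + 42 = 37)
m(M, g) = -3/7 - M/2 (m(M, g) = -3/2 + (15/7 - M)/2 = -3/2 + (15/14 - M/2) = -3/7 - M/2)
m(-89, -80) - I(k) = (-3/7 - ½*(-89)) - 1*37² = (-3/7 + 89/2) - 1*1369 = 617/14 - 1369 = -18549/14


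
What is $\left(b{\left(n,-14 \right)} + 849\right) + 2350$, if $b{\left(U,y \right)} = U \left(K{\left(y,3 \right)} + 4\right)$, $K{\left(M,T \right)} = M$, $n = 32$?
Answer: $2879$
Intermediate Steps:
$b{\left(U,y \right)} = U \left(4 + y\right)$ ($b{\left(U,y \right)} = U \left(y + 4\right) = U \left(4 + y\right)$)
$\left(b{\left(n,-14 \right)} + 849\right) + 2350 = \left(32 \left(4 - 14\right) + 849\right) + 2350 = \left(32 \left(-10\right) + 849\right) + 2350 = \left(-320 + 849\right) + 2350 = 529 + 2350 = 2879$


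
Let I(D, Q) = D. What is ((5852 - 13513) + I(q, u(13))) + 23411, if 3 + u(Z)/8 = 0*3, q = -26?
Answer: 15724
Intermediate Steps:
u(Z) = -24 (u(Z) = -24 + 8*(0*3) = -24 + 8*0 = -24 + 0 = -24)
((5852 - 13513) + I(q, u(13))) + 23411 = ((5852 - 13513) - 26) + 23411 = (-7661 - 26) + 23411 = -7687 + 23411 = 15724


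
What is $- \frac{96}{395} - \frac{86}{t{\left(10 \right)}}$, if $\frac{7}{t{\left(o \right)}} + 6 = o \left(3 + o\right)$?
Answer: $- \frac{4212952}{2765} \approx -1523.7$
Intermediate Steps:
$t{\left(o \right)} = \frac{7}{-6 + o \left(3 + o\right)}$
$- \frac{96}{395} - \frac{86}{t{\left(10 \right)}} = - \frac{96}{395} - \frac{86}{7 \frac{1}{-6 + 10^{2} + 3 \cdot 10}} = \left(-96\right) \frac{1}{395} - \frac{86}{7 \frac{1}{-6 + 100 + 30}} = - \frac{96}{395} - \frac{86}{7 \cdot \frac{1}{124}} = - \frac{96}{395} - \frac{86}{\frac{7}{124}} = - \frac{96}{395} - \frac{10664}{7} = - \frac{4212952}{2765}$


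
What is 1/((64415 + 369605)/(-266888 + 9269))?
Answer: -257619/434020 ≈ -0.59356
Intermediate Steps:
1/((64415 + 369605)/(-266888 + 9269)) = 1/(434020/(-257619)) = 1/(434020*(-1/257619)) = 1/(-434020/257619) = -257619/434020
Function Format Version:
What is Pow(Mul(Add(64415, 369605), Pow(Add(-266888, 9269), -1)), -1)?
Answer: Rational(-257619, 434020) ≈ -0.59356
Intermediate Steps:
Pow(Mul(Add(64415, 369605), Pow(Add(-266888, 9269), -1)), -1) = Pow(Mul(434020, Pow(-257619, -1)), -1) = Pow(Mul(434020, Rational(-1, 257619)), -1) = Pow(Rational(-434020, 257619), -1) = Rational(-257619, 434020)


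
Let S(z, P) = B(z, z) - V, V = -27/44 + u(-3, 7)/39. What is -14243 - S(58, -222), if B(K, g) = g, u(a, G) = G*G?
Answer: -24539413/1716 ≈ -14300.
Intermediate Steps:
u(a, G) = G**2
V = 1103/1716 (V = -27/44 + 7**2/39 = -27*1/44 + 49*(1/39) = -27/44 + 49/39 = 1103/1716 ≈ 0.64277)
S(z, P) = -1103/1716 + z (S(z, P) = z - 1*1103/1716 = z - 1103/1716 = -1103/1716 + z)
-14243 - S(58, -222) = -14243 - (-1103/1716 + 58) = -14243 - 1*98425/1716 = -14243 - 98425/1716 = -24539413/1716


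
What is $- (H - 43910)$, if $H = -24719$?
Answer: $68629$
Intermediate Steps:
$- (H - 43910) = - (-24719 - 43910) = \left(-1\right) \left(-68629\right) = 68629$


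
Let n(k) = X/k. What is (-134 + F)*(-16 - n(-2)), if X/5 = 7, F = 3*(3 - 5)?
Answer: -210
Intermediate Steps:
F = -6 (F = 3*(-2) = -6)
X = 35 (X = 5*7 = 35)
n(k) = 35/k
(-134 + F)*(-16 - n(-2)) = (-134 - 6)*(-16 - 35/(-2)) = -140*(-16 - 35*(-1)/2) = -140*(-16 - 1*(-35/2)) = -140*(-16 + 35/2) = -140*3/2 = -210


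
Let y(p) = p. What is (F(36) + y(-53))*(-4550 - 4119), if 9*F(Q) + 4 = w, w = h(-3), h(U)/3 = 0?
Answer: 4169789/9 ≈ 4.6331e+5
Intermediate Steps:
h(U) = 0 (h(U) = 3*0 = 0)
w = 0
F(Q) = -4/9 (F(Q) = -4/9 + (⅑)*0 = -4/9 + 0 = -4/9)
(F(36) + y(-53))*(-4550 - 4119) = (-4/9 - 53)*(-4550 - 4119) = -481/9*(-8669) = 4169789/9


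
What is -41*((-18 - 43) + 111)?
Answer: -2050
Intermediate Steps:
-41*((-18 - 43) + 111) = -41*(-61 + 111) = -41*50 = -2050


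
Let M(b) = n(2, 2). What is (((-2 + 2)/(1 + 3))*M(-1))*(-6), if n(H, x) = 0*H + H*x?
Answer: 0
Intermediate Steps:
n(H, x) = H*x (n(H, x) = 0 + H*x = H*x)
M(b) = 4 (M(b) = 2*2 = 4)
(((-2 + 2)/(1 + 3))*M(-1))*(-6) = (((-2 + 2)/(1 + 3))*4)*(-6) = ((0/4)*4)*(-6) = ((0*(1/4))*4)*(-6) = (0*4)*(-6) = 0*(-6) = 0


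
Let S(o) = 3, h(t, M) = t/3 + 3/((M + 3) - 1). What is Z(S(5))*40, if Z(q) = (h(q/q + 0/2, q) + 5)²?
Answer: 63368/45 ≈ 1408.2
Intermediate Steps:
h(t, M) = 3/(2 + M) + t/3 (h(t, M) = t*(⅓) + 3/((3 + M) - 1) = t/3 + 3/(2 + M) = 3/(2 + M) + t/3)
Z(q) = (5 + (11 + q)/(3*(2 + q)))² (Z(q) = ((9 + 2*(q/q + 0/2) + q*(q/q + 0/2))/(3*(2 + q)) + 5)² = ((9 + 2*(1 + 0*(½)) + q*(1 + 0*(½)))/(3*(2 + q)) + 5)² = ((9 + 2*(1 + 0) + q*(1 + 0))/(3*(2 + q)) + 5)² = ((9 + 2*1 + q*1)/(3*(2 + q)) + 5)² = ((9 + 2 + q)/(3*(2 + q)) + 5)² = ((11 + q)/(3*(2 + q)) + 5)² = (5 + (11 + q)/(3*(2 + q)))²)
Z(S(5))*40 = ((41 + 16*3)²/(9*(2 + 3)²))*40 = ((⅑)*(41 + 48)²/5²)*40 = ((⅑)*(1/25)*89²)*40 = ((⅑)*(1/25)*7921)*40 = (7921/225)*40 = 63368/45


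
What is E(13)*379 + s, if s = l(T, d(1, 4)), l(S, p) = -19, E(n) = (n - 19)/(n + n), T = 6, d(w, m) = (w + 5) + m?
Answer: -1384/13 ≈ -106.46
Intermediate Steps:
d(w, m) = 5 + m + w (d(w, m) = (5 + w) + m = 5 + m + w)
E(n) = (-19 + n)/(2*n) (E(n) = (-19 + n)/((2*n)) = (-19 + n)*(1/(2*n)) = (-19 + n)/(2*n))
s = -19
E(13)*379 + s = ((½)*(-19 + 13)/13)*379 - 19 = ((½)*(1/13)*(-6))*379 - 19 = -3/13*379 - 19 = -1137/13 - 19 = -1384/13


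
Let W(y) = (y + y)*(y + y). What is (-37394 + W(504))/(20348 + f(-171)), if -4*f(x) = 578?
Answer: 1957340/40407 ≈ 48.441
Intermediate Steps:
W(y) = 4*y² (W(y) = (2*y)*(2*y) = 4*y²)
f(x) = -289/2 (f(x) = -¼*578 = -289/2)
(-37394 + W(504))/(20348 + f(-171)) = (-37394 + 4*504²)/(20348 - 289/2) = (-37394 + 4*254016)/(40407/2) = (-37394 + 1016064)*(2/40407) = 978670*(2/40407) = 1957340/40407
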